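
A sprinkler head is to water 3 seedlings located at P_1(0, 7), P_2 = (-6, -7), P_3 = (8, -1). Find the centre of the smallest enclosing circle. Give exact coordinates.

Side lengths²: P_1P_2² = 232, P_1P_3² = 128, P_2P_3² = 232.
Since P_2P_3² = 232 < 232 + 128 = 360, the triangle is acute, so the smallest enclosing circle is the circumcircle.
Circumcentre = (-0.2, -1.2), r² = 67.28.
Centre = (-0.2, -1.2).

(-0.2, -1.2)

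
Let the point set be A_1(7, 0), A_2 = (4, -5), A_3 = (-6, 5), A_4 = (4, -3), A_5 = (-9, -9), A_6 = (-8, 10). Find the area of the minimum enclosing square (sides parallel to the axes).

The bounding box has width 16 and height 19.
An axis-aligned square enclosing the set must have side ≥ max(width, height).
So the minimum side is max(16, 19) = 19.
Area = 19² = 361.

361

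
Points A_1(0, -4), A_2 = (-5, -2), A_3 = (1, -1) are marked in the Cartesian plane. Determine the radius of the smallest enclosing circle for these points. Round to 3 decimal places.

Side lengths²: A_1A_2² = 29, A_1A_3² = 10, A_2A_3² = 37.
Since A_2A_3² = 37 < 29 + 10 = 39, the triangle is acute, so the smallest enclosing circle is the circumcircle.
Circumcentre = (-67/34, -57/34), r² = 5365/578.
r = √(5365/578) ≈ 3.047.

3.047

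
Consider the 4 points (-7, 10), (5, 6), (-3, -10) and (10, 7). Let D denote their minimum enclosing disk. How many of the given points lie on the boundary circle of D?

3

The minimum enclosing circle of a finite set is fixed by two of the points (as a diameter) or three (as a circumcircle).
The minimum enclosing circle is determined by three boundary points: (-7, 10), (-3, -10), (10, 7).
Their circumcentre is (15/82, 85/82) with r² = 443573/3362.
The farthest remaining point (5, 6) is at distance² 160837/3362 ≤ 443573/3362.
The points at distance exactly r from the centre are (-7, 10), (-3, -10), (10, 7) — 3 points.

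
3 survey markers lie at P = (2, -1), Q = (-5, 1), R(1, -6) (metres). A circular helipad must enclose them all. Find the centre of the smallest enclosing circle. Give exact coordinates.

Side lengths²: PQ² = 53, PR² = 26, QR² = 85.
Since QR² = 85 ≥ 53 + 26 = 79, the angle opposite QR is not acute, so the smallest enclosing circle has QR as diameter.
Centre = midpoint of QR = (-2, -2.5), r² = 85/4 = 21.25.
Centre = (-2, -2.5).

(-2, -2.5)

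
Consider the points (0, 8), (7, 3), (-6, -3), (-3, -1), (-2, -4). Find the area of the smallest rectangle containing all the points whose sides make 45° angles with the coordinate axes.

In coordinates u = x + y, v = x − y the rectangle is axis-aligned; the map (x,y)→(u,v) scales areas by 2.
u-values: 8, 10, -9, -4, -6; range = 10 − (-9) = 19.
v-values: -8, 4, -3, -2, 2; range = 4 − (-8) = 12.
Area = (19 × 12) / 2 = 114.

114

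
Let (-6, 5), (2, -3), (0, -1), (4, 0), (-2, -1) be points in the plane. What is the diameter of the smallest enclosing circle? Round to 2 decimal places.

11.40

The minimum enclosing circle of a finite set is fixed by two of the points (as a diameter) or three (as a circumcircle).
The minimum enclosing circle is determined by three boundary points: (-6, 5), (2, -3), (4, 0).
Their circumcentre is (-1.5, 1.5) with r² = 32.5.
The farthest remaining point (0, -1) is at distance² 8.5 ≤ 32.5.
Diameter = 2r = 2√(32.5) ≈ 11.40.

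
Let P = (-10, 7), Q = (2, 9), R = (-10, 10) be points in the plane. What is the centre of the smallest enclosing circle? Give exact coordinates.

(-49/12, 8.5)

Side lengths²: PQ² = 148, PR² = 9, QR² = 145.
Since PQ² = 148 < 145 + 9 = 154, the triangle is acute, so the smallest enclosing circle is the circumcircle.
Circumcentre = (-49/12, 8.5), r² = 5365/144.
Centre = (-49/12, 8.5).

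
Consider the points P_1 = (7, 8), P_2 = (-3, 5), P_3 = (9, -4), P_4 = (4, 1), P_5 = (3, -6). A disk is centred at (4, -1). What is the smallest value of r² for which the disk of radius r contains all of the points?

The required radius is the distance from (4, -1) to the farthest point.
Squared distances: 90, 85, 34, 4, 26.
Maximum is 90, attained at P_1.

90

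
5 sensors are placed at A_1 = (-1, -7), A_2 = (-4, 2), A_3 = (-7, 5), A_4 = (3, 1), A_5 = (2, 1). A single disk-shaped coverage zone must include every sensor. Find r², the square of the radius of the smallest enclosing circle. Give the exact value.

The minimum enclosing circle of a finite set is fixed by two of the points (as a diameter) or three (as a circumcircle).
The minimum enclosing circle is determined by three boundary points: A_1, A_3, A_4.
Their circumcentre is (-3.5, -0.75) with r² = 45.3125.
The farthest remaining point A_5 is at distance² 33.3125 ≤ 45.3125.

45.3125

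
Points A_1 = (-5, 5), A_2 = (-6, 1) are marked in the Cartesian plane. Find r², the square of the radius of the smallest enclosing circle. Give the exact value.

The smallest circle enclosing two points has them as diameter endpoints.
Centre = midpoint = (-5.5, 3); r² = |A_1A_2|²/4 = 17/4 = 4.25.

4.25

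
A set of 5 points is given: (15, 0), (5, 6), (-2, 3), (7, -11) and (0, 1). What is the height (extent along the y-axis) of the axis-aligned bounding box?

max y = 6, min y = -11, so height = 17.

17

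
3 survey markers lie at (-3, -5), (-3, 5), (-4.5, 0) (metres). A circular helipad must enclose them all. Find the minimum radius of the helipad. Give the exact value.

Call the three points A, B, C in the order given.
Side lengths²: AB² = 100, AC² = 27.25, BC² = 27.25.
Since AB² = 100 ≥ 27.25 + 27.25 = 54.5, the angle opposite AB is not acute, so the smallest enclosing circle has AB as diameter.
Centre = midpoint of AB = (-3, 0), r² = 100/4 = 25.
r = √25 = 5.

5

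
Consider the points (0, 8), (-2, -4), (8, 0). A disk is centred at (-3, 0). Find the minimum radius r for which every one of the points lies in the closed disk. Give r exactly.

The required radius is the distance from (-3, 0) to the farthest point.
Squared distances: 73, 17, 121.
Maximum is 121, attained at (8, 0).
r = √121 = 11.

11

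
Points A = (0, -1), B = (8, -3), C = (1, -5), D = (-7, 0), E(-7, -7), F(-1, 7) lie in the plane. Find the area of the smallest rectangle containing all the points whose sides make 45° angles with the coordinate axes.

In coordinates u = x + y, v = x − y the rectangle is axis-aligned; the map (x,y)→(u,v) scales areas by 2.
u-values: -1, 5, -4, -7, -14, 6; range = 6 − (-14) = 20.
v-values: 1, 11, 6, -7, 0, -8; range = 11 − (-8) = 19.
Area = (20 × 19) / 2 = 190.

190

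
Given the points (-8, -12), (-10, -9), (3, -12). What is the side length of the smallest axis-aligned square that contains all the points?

The bounding box has width 13 and height 3.
An axis-aligned square enclosing the set must have side ≥ max(width, height).
So the minimum side is max(13, 3) = 13.

13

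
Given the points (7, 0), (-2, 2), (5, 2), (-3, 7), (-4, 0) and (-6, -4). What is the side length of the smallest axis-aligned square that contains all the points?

The bounding box has width 13 and height 11.
An axis-aligned square enclosing the set must have side ≥ max(width, height).
So the minimum side is max(13, 11) = 13.

13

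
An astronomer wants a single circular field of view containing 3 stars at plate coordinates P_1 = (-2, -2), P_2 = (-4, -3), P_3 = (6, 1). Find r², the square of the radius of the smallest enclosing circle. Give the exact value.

Side lengths²: P_1P_2² = 5, P_1P_3² = 73, P_2P_3² = 116.
Since P_2P_3² = 116 ≥ 73 + 5 = 78, the angle opposite P_2P_3 is not acute, so the smallest enclosing circle has P_2P_3 as diameter.
Centre = midpoint of P_2P_3 = (1, -1), r² = 116/4 = 29.

29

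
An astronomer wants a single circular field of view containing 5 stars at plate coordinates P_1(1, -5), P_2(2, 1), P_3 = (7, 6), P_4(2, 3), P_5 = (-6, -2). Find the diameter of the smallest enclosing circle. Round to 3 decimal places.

The minimum enclosing circle of a finite set is fixed by two of the points (as a diameter) or three (as a circumcircle).
The farthest pair is P_3–P_5 with squared distance 233. The circle on this segment as diameter has centre (0.5, 2) and r² = 233/4 = 58.25.
Check P_1: distance² to centre = 49.25 ≤ 58.25, so it lies inside.
All remaining points lie in this disk, and no smaller disk contains both endpoints, so this is the minimum enclosing circle.
Diameter = 2r = 2√(58.25) ≈ 15.264.

15.264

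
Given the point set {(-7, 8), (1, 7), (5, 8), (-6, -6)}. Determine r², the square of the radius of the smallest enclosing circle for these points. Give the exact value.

62449/784

A smallest enclosing disk is always determined by at most three of the input points on its boundary.
The minimum enclosing circle is determined by three boundary points: (-7, 8), (5, 8), (-6, -6).
Their circumcentre is (-1, 39/28) with r² = 62449/784.
The farthest remaining point (1, 7) is at distance² 27785/784 ≤ 62449/784.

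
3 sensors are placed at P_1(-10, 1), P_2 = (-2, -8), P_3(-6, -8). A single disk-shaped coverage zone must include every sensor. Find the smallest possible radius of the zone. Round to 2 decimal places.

6.02

Side lengths²: P_1P_2² = 145, P_1P_3² = 97, P_2P_3² = 16.
Since P_1P_2² = 145 ≥ 97 + 16 = 113, the angle opposite P_1P_2 is not acute, so the smallest enclosing circle has P_1P_2 as diameter.
Centre = midpoint of P_1P_2 = (-6, -3.5), r² = 145/4 = 36.25.
r = √(36.25) ≈ 6.02.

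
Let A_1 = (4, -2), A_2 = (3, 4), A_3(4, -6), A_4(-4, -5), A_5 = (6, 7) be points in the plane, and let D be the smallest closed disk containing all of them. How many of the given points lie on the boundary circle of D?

2

The farthest pair is A_4–A_5 with squared distance 244. The circle on this segment as diameter has centre (1, 1) and r² = 244/4 = 61.
Check A_1: distance² to centre = 18 ≤ 61, so it lies inside.
All remaining points lie in this disk, and no smaller disk contains both endpoints, so this is the minimum enclosing circle.
The points at distance exactly r from the centre are A_4, A_5 — 2 points.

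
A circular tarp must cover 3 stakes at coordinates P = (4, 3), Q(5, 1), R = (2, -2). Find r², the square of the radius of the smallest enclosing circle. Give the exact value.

Side lengths²: PQ² = 5, PR² = 29, QR² = 18.
Since PR² = 29 ≥ 18 + 5 = 23, the angle opposite PR is not acute, so the smallest enclosing circle has PR as diameter.
Centre = midpoint of PR = (3, 0.5), r² = 29/4 = 7.25.

7.25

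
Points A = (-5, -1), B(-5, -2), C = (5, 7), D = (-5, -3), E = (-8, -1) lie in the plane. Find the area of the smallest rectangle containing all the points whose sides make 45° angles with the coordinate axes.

In coordinates u = x + y, v = x − y the rectangle is axis-aligned; the map (x,y)→(u,v) scales areas by 2.
u-values: -6, -7, 12, -8, -9; range = 12 − (-9) = 21.
v-values: -4, -3, -2, -2, -7; range = -2 − (-7) = 5.
Area = (21 × 5) / 2 = 52.5.

52.5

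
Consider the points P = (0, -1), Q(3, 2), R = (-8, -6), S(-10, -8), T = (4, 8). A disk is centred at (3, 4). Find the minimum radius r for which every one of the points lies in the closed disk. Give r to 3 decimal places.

The required radius is the distance from (3, 4) to the farthest point.
Squared distances: 34, 4, 221, 313, 17.
Maximum is 313, attained at S.
r = √313 ≈ 17.692.

17.692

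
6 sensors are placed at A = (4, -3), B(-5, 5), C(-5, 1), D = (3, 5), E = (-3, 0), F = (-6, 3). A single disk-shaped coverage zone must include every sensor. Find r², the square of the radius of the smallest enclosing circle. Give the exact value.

The minimum enclosing circle of a finite set is fixed by two of the points (as a diameter) or three (as a circumcircle).
The farthest pair is A–B with squared distance 145. The circle on this segment as diameter has centre (-0.5, 1) and r² = 145/4 = 36.25.
Check C: distance² to centre = 20.25 ≤ 36.25, so it lies inside.
All remaining points lie in this disk, and no smaller disk contains both endpoints, so this is the minimum enclosing circle.

36.25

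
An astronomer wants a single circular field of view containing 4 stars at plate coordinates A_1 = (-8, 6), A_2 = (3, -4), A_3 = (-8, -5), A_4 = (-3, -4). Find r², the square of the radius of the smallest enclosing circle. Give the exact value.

The minimum enclosing circle of a finite set is fixed by two of the points (as a diameter) or three (as a circumcircle).
The minimum enclosing circle is determined by three boundary points: A_1, A_2, A_3.
Their circumcentre is (-65/22, 0.5) with r² = 13481/242.
The farthest remaining point A_4 is at distance² 4901/242 ≤ 13481/242.

13481/242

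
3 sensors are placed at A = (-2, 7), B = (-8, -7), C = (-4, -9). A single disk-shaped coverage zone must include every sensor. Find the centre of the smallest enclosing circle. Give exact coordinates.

Side lengths²: AB² = 232, AC² = 260, BC² = 20.
Since AC² = 260 ≥ 232 + 20 = 252, the angle opposite AC is not acute, so the smallest enclosing circle has AC as diameter.
Centre = midpoint of AC = (-3, -1), r² = 260/4 = 65.
Centre = (-3, -1).

(-3, -1)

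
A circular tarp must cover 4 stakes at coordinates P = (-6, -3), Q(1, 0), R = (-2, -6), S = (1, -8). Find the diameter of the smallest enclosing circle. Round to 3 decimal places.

The minimum enclosing circle is determined by three boundary points: P, Q, S.
Their circumcentre is (-10/7, -4) with r² = 1073/49.
The farthest remaining point R is at distance² 212/49 ≤ 1073/49.
Diameter = 2r = 2√(1073/49) ≈ 9.359.

9.359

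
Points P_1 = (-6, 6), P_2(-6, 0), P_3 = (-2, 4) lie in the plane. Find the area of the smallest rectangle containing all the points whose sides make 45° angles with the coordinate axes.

24

In coordinates u = x + y, v = x − y the rectangle is axis-aligned; the map (x,y)→(u,v) scales areas by 2.
u-values: 0, -6, 2; range = 2 − (-6) = 8.
v-values: -12, -6, -6; range = -6 − (-12) = 6.
Area = (8 × 6) / 2 = 24.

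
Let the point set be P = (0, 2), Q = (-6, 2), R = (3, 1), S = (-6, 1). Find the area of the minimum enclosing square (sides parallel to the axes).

The bounding box has width 9 and height 1.
An axis-aligned square enclosing the set must have side ≥ max(width, height).
So the minimum side is max(9, 1) = 9.
Area = 9² = 81.

81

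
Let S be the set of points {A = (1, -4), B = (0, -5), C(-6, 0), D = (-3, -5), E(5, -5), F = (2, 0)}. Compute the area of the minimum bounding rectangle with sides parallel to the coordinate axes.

x ranges over [-6, 5], width 11.
y ranges over [-5, 0], height 5.
Area = 11 × 5 = 55.

55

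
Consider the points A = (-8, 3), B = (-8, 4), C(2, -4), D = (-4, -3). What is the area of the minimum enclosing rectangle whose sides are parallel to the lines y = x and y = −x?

In coordinates u = x + y, v = x − y the rectangle is axis-aligned; the map (x,y)→(u,v) scales areas by 2.
u-values: -5, -4, -2, -7; range = -2 − (-7) = 5.
v-values: -11, -12, 6, -1; range = 6 − (-12) = 18.
Area = (5 × 18) / 2 = 45.

45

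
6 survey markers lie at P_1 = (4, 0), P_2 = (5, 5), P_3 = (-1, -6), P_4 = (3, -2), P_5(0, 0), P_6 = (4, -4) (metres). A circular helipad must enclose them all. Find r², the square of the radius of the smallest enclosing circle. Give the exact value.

By Welzl's lemma the MEC is supported by two points (diametrically opposite) or three points (on a circumcircle).
The farthest pair is P_2–P_3 with squared distance 157. The circle on this segment as diameter has centre (2, -0.5) and r² = 157/4 = 39.25.
Check P_1: distance² to centre = 4.25 ≤ 39.25, so it lies inside.
All remaining points lie in this disk, and no smaller disk contains both endpoints, so this is the minimum enclosing circle.

39.25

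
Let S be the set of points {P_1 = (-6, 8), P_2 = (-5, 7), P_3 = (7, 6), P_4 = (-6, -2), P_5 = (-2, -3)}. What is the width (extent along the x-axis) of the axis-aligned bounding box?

max x = 7, min x = -6, so width = 13.

13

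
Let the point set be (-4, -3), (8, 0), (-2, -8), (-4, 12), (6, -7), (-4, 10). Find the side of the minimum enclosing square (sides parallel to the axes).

The bounding box has width 12 and height 20.
An axis-aligned square enclosing the set must have side ≥ max(width, height).
So the minimum side is max(12, 20) = 20.

20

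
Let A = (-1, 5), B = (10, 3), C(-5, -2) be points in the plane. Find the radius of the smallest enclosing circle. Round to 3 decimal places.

7.906

Side lengths²: AB² = 125, AC² = 65, BC² = 250.
Since BC² = 250 ≥ 125 + 65 = 190, the angle opposite BC is not acute, so the smallest enclosing circle has BC as diameter.
Centre = midpoint of BC = (2.5, 0.5), r² = 250/4 = 62.5.
r = √(62.5) ≈ 7.906.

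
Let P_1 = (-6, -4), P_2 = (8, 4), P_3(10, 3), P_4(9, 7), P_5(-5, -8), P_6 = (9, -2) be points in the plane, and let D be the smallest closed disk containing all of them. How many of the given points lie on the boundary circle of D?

The farthest pair is P_4–P_5 with squared distance 421. The circle on this segment as diameter has centre (2, -0.5) and r² = 421/4 = 105.25.
Check P_1: distance² to centre = 76.25 ≤ 105.25, so it lies inside.
All remaining points lie in this disk, and no smaller disk contains both endpoints, so this is the minimum enclosing circle.
The points at distance exactly r from the centre are P_4, P_5 — 2 points.

2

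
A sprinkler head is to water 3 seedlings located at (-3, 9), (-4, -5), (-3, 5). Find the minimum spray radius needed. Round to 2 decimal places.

Call the three points A, B, C in the order given.
Side lengths²: AB² = 197, AC² = 16, BC² = 101.
Since AB² = 197 ≥ 101 + 16 = 117, the angle opposite AB is not acute, so the smallest enclosing circle has AB as diameter.
Centre = midpoint of AB = (-3.5, 2), r² = 197/4 = 49.25.
r = √(49.25) ≈ 7.02.

7.02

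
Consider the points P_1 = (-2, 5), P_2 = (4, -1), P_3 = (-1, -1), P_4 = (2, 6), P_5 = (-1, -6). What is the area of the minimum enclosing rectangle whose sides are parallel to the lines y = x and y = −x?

In coordinates u = x + y, v = x − y the rectangle is axis-aligned; the map (x,y)→(u,v) scales areas by 2.
u-values: 3, 3, -2, 8, -7; range = 8 − (-7) = 15.
v-values: -7, 5, 0, -4, 5; range = 5 − (-7) = 12.
Area = (15 × 12) / 2 = 90.

90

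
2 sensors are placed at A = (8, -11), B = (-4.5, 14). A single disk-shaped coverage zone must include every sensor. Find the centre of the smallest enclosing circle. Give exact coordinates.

(1.75, 1.5)

The smallest circle enclosing two points has them as diameter endpoints.
Centre = midpoint = (1.75, 1.5); r² = |AB|²/4 = 781.25/4 = 195.3125.
Centre = (1.75, 1.5).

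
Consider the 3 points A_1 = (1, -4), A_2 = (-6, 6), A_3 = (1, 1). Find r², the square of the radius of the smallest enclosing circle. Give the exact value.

37.25

Side lengths²: A_1A_2² = 149, A_1A_3² = 25, A_2A_3² = 74.
Since A_1A_2² = 149 ≥ 74 + 25 = 99, the angle opposite A_1A_2 is not acute, so the smallest enclosing circle has A_1A_2 as diameter.
Centre = midpoint of A_1A_2 = (-2.5, 1), r² = 149/4 = 37.25.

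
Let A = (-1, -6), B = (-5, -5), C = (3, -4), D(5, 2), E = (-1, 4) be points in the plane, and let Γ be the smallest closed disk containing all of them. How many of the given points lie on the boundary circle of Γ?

2

The farthest pair is B–D with squared distance 149. The circle on this segment as diameter has centre (0, -1.5) and r² = 149/4 = 37.25.
Check A: distance² to centre = 21.25 ≤ 37.25, so it lies inside.
All remaining points lie in this disk, and no smaller disk contains both endpoints, so this is the minimum enclosing circle.
The points at distance exactly r from the centre are B, D — 2 points.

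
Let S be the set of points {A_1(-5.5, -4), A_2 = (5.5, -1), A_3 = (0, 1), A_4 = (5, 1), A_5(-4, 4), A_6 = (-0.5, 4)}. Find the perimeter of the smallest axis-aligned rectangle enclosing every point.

Width = max x − min x = 5.5 − (-5.5) = 11.
Height = max y − min y = 4 − (-4) = 8.
Perimeter = 2(11 + 8) = 38.

38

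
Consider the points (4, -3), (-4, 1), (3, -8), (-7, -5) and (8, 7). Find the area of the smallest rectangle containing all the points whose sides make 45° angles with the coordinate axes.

In coordinates u = x + y, v = x − y the rectangle is axis-aligned; the map (x,y)→(u,v) scales areas by 2.
u-values: 1, -3, -5, -12, 15; range = 15 − (-12) = 27.
v-values: 7, -5, 11, -2, 1; range = 11 − (-5) = 16.
Area = (27 × 16) / 2 = 216.

216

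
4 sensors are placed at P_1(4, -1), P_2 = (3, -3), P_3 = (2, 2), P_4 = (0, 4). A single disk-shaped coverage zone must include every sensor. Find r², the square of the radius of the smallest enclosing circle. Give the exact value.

14.5

A smallest enclosing disk is always determined by at most three of the input points on its boundary.
The farthest pair is P_2–P_4 with squared distance 58. The circle on this segment as diameter has centre (1.5, 0.5) and r² = 58/4 = 14.5.
Check P_1: distance² to centre = 8.5 ≤ 14.5, so it lies inside.
All remaining points lie in this disk, and no smaller disk contains both endpoints, so this is the minimum enclosing circle.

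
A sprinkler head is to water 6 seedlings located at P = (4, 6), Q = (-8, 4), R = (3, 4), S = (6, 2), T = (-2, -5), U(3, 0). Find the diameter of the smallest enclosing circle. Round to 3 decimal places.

14.264

The minimum enclosing circle of a finite set is fixed by two of the points (as a diameter) or three (as a circumcircle).
The minimum enclosing circle is determined by three boundary points: Q, S, T.
Their circumcentre is (-43/38, 79/38) with r² = 36725/722.
The farthest remaining point P is at distance² 30113/722 ≤ 36725/722.
Diameter = 2r = 2√(36725/722) ≈ 14.264.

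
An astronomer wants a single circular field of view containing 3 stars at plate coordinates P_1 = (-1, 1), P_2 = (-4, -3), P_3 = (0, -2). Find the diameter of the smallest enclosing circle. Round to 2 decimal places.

Side lengths²: P_1P_2² = 25, P_1P_3² = 10, P_2P_3² = 17.
Since P_1P_2² = 25 < 17 + 10 = 27, the triangle is acute, so the smallest enclosing circle is the circumcircle.
Circumcentre = (-61/26, -29/26), r² = 2125/338.
Diameter = 2r = 2√(2125/338) ≈ 5.01.

5.01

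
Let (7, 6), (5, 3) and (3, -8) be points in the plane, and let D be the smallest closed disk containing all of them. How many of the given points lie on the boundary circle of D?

2

Call the three points A, B, C in the order given.
Side lengths²: AB² = 13, AC² = 212, BC² = 125.
Since AC² = 212 ≥ 125 + 13 = 138, the angle opposite AC is not acute, so the smallest enclosing circle has AC as diameter.
Centre = midpoint of AC = (5, -1), r² = 212/4 = 53.
The points at distance exactly r from the centre are (7, 6), (3, -8) — 2 points.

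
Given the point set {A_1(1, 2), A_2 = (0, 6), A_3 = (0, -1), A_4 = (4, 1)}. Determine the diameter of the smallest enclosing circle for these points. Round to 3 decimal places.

7.159

The minimum enclosing circle of a finite set is fixed by two of the points (as a diameter) or three (as a circumcircle).
The minimum enclosing circle is determined by three boundary points: A_2, A_3, A_4.
Their circumcentre is (0.75, 2.5) with r² = 12.8125.
The farthest remaining point A_1 is at distance² 0.3125 ≤ 12.8125.
Diameter = 2r = 2√(12.8125) ≈ 7.159.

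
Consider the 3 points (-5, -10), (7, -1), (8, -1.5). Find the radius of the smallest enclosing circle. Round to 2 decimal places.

Call the three points A, B, C in the order given.
Side lengths²: AB² = 225, AC² = 241.25, BC² = 1.25.
Since AC² = 241.25 ≥ 225 + 1.25 = 226.25, the angle opposite AC is not acute, so the smallest enclosing circle has AC as diameter.
Centre = midpoint of AC = (1.5, -5.75), r² = 241.25/4 = 60.3125.
r = √(60.3125) ≈ 7.77.

7.77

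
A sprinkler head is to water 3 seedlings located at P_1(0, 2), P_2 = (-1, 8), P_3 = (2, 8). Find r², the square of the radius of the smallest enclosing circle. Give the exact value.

Side lengths²: P_1P_2² = 37, P_1P_3² = 40, P_2P_3² = 9.
Since P_1P_3² = 40 < 37 + 9 = 46, the triangle is acute, so the smallest enclosing circle is the circumcircle.
Circumcentre = (0.5, 31/6), r² = 185/18.

185/18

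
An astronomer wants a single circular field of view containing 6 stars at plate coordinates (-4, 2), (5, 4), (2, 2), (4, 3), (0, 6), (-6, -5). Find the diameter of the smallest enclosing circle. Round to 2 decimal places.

The farthest pair is (5, 4)–(-6, -5) with squared distance 202. The circle on this segment as diameter has centre (-0.5, -0.5) and r² = 202/4 = 50.5.
Check (-4, 2): distance² to centre = 18.5 ≤ 50.5, so it lies inside.
All remaining points lie in this disk, and no smaller disk contains both endpoints, so this is the minimum enclosing circle.
Diameter = 2r = 2√(50.5) ≈ 14.21.

14.21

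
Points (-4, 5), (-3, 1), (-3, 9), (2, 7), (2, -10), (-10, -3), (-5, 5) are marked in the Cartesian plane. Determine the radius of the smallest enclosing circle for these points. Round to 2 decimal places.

9.82

A smallest enclosing disk is always determined by at most three of the input points on its boundary.
The farthest pair is (-3, 9)–(2, -10) with squared distance 386. The circle on this segment as diameter has centre (-0.5, -0.5) and r² = 386/4 = 96.5.
Check (-4, 5): distance² to centre = 42.5 ≤ 96.5, so it lies inside.
All remaining points lie in this disk, and no smaller disk contains both endpoints, so this is the minimum enclosing circle.
r = √(96.5) ≈ 9.82.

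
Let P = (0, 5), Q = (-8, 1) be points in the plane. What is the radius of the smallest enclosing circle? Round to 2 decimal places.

The smallest circle enclosing two points has them as diameter endpoints.
Centre = midpoint = (-4, 3); r² = |PQ|²/4 = 80/4 = 20.
r = √20 ≈ 4.47.

4.47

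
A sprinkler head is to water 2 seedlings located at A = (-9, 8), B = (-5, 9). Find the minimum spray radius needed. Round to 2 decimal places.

The smallest circle enclosing two points has them as diameter endpoints.
Centre = midpoint = (-7, 8.5); r² = |AB|²/4 = 17/4 = 4.25.
r = √(4.25) ≈ 2.06.

2.06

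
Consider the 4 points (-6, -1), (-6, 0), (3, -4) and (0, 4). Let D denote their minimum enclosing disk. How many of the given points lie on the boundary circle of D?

By Welzl's lemma the MEC is supported by two points (diametrically opposite) or three points (on a circumcircle).
The minimum enclosing circle is determined by three boundary points: (-6, 0), (3, -4), (0, 4).
Their circumcentre is (-31/30, -0.95) with r² = 92053/3600.
The farthest remaining point (-6, -1) is at distance² 88813/3600 ≤ 92053/3600.
The points at distance exactly r from the centre are (-6, 0), (3, -4), (0, 4) — 3 points.

3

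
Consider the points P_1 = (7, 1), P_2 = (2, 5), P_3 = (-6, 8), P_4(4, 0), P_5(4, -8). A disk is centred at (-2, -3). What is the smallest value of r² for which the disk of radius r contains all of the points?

137

The required radius is the distance from (-2, -3) to the farthest point.
Squared distances: 97, 80, 137, 45, 61.
Maximum is 137, attained at P_3.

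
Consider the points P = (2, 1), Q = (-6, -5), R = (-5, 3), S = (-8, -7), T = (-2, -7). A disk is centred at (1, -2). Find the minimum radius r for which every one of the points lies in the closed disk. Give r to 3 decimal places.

The required radius is the distance from (1, -2) to the farthest point.
Squared distances: 10, 58, 61, 106, 34.
Maximum is 106, attained at S.
r = √106 ≈ 10.296.

10.296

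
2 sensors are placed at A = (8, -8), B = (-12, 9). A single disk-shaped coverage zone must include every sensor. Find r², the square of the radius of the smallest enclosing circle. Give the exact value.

172.25

The smallest circle enclosing two points has them as diameter endpoints.
Centre = midpoint = (-2, 0.5); r² = |AB|²/4 = 689/4 = 172.25.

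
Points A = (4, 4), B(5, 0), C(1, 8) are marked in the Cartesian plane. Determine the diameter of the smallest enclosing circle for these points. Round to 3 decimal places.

8.944

Side lengths²: AB² = 17, AC² = 25, BC² = 80.
Since BC² = 80 ≥ 25 + 17 = 42, the angle opposite BC is not acute, so the smallest enclosing circle has BC as diameter.
Centre = midpoint of BC = (3, 4), r² = 80/4 = 20.
Diameter = 2r = 2√20 ≈ 8.944.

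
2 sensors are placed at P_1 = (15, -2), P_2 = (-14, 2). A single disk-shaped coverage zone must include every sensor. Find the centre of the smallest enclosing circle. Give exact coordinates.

The smallest circle enclosing two points has them as diameter endpoints.
Centre = midpoint = (0.5, 0); r² = |P_1P_2|²/4 = 857/4 = 214.25.
Centre = (0.5, 0).

(0.5, 0)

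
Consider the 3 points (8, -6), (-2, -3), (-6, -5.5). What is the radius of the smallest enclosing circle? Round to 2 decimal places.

7.00

Call the three points A, B, C in the order given.
Side lengths²: AB² = 109, AC² = 196.25, BC² = 22.25.
Since AC² = 196.25 ≥ 109 + 22.25 = 131.25, the angle opposite AC is not acute, so the smallest enclosing circle has AC as diameter.
Centre = midpoint of AC = (1, -5.75), r² = 196.25/4 = 49.0625.
r = √(49.0625) ≈ 7.00.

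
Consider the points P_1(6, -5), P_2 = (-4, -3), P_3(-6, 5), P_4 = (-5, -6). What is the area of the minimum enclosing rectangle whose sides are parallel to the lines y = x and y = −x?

132

In coordinates u = x + y, v = x − y the rectangle is axis-aligned; the map (x,y)→(u,v) scales areas by 2.
u-values: 1, -7, -1, -11; range = 1 − (-11) = 12.
v-values: 11, -1, -11, 1; range = 11 − (-11) = 22.
Area = (12 × 22) / 2 = 132.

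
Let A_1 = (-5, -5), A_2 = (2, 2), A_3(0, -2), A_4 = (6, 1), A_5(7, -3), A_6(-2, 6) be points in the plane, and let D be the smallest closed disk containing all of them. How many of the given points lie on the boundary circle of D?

The minimum enclosing circle is determined by three boundary points: A_1, A_5, A_6.
Their circumcentre is (3/7, -4/7) with r² = 2405/49.
The farthest remaining point A_4 is at distance² 1642/49 ≤ 2405/49.
The points at distance exactly r from the centre are A_1, A_5, A_6 — 3 points.

3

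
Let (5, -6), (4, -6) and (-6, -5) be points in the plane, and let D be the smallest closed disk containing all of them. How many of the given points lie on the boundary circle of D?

2

Call the three points A, B, C in the order given.
Side lengths²: AB² = 1, AC² = 122, BC² = 101.
Since AC² = 122 ≥ 101 + 1 = 102, the angle opposite AC is not acute, so the smallest enclosing circle has AC as diameter.
Centre = midpoint of AC = (-0.5, -5.5), r² = 122/4 = 30.5.
The points at distance exactly r from the centre are (5, -6), (-6, -5) — 2 points.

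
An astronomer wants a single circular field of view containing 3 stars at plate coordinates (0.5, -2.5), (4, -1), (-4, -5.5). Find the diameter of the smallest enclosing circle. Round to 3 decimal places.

Call the three points A, B, C in the order given.
Side lengths²: AB² = 14.5, AC² = 29.25, BC² = 84.25.
Since BC² = 84.25 ≥ 29.25 + 14.5 = 43.75, the angle opposite BC is not acute, so the smallest enclosing circle has BC as diameter.
Centre = midpoint of BC = (0, -3.25), r² = 84.25/4 = 21.0625.
Diameter = 2r = 2√(21.0625) ≈ 9.179.

9.179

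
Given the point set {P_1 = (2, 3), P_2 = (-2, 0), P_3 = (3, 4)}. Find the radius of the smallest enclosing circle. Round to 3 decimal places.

3.202

Side lengths²: P_1P_2² = 25, P_1P_3² = 2, P_2P_3² = 41.
Since P_2P_3² = 41 ≥ 25 + 2 = 27, the angle opposite P_2P_3 is not acute, so the smallest enclosing circle has P_2P_3 as diameter.
Centre = midpoint of P_2P_3 = (0.5, 2), r² = 41/4 = 10.25.
r = √(10.25) ≈ 3.202.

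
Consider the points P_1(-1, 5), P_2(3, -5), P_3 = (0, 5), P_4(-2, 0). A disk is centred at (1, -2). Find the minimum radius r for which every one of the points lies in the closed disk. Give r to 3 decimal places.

7.280

The required radius is the distance from (1, -2) to the farthest point.
Squared distances: 53, 13, 50, 13.
Maximum is 53, attained at P_1.
r = √53 ≈ 7.280.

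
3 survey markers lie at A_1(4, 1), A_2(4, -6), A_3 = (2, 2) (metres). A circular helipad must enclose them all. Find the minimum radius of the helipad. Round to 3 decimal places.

4.123

Side lengths²: A_1A_2² = 49, A_1A_3² = 5, A_2A_3² = 68.
Since A_2A_3² = 68 ≥ 49 + 5 = 54, the angle opposite A_2A_3 is not acute, so the smallest enclosing circle has A_2A_3 as diameter.
Centre = midpoint of A_2A_3 = (3, -2), r² = 68/4 = 17.
r = √17 ≈ 4.123.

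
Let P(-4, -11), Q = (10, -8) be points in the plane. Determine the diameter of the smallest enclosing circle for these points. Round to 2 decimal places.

The smallest circle enclosing two points has them as diameter endpoints.
Centre = midpoint = (3, -9.5); r² = |PQ|²/4 = 205/4 = 51.25.
Diameter = 2r = 2√(51.25) ≈ 14.32.

14.32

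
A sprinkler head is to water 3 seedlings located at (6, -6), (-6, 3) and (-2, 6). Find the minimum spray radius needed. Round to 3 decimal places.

7.512

Call the three points A, B, C in the order given.
Side lengths²: AB² = 225, AC² = 208, BC² = 25.
Since AB² = 225 < 208 + 25 = 233, the triangle is acute, so the smallest enclosing circle is the circumcircle.
Circumcentre = (0.25, -7/6), r² = 8125/144.
r = √(8125/144) ≈ 7.512.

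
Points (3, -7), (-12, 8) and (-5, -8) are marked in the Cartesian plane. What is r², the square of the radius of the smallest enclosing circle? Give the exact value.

Call the three points A, B, C in the order given.
Side lengths²: AB² = 450, AC² = 65, BC² = 305.
Since AB² = 450 ≥ 305 + 65 = 370, the angle opposite AB is not acute, so the smallest enclosing circle has AB as diameter.
Centre = midpoint of AB = (-4.5, 0.5), r² = 450/4 = 112.5.

112.5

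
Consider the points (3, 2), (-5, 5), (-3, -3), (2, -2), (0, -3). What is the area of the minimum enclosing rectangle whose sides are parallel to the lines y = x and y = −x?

77

In coordinates u = x + y, v = x − y the rectangle is axis-aligned; the map (x,y)→(u,v) scales areas by 2.
u-values: 5, 0, -6, 0, -3; range = 5 − (-6) = 11.
v-values: 1, -10, 0, 4, 3; range = 4 − (-10) = 14.
Area = (11 × 14) / 2 = 77.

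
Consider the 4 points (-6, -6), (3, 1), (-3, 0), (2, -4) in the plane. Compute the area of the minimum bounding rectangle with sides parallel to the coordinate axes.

63

x ranges over [-6, 3], width 9.
y ranges over [-6, 1], height 7.
Area = 9 × 7 = 63.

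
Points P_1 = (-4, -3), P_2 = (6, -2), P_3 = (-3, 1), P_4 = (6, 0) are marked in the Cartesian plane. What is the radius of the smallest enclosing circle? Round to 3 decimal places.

5.220

By Welzl's lemma the MEC is supported by two points (diametrically opposite) or three points (on a circumcircle).
The farthest pair is P_1–P_4 with squared distance 109. The circle on this segment as diameter has centre (1, -1.5) and r² = 109/4 = 27.25.
Check P_2: distance² to centre = 25.25 ≤ 27.25, so it lies inside.
All remaining points lie in this disk, and no smaller disk contains both endpoints, so this is the minimum enclosing circle.
r = √(27.25) ≈ 5.220.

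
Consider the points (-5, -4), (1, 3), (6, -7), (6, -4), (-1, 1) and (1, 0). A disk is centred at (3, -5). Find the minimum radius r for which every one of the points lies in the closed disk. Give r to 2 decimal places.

The required radius is the distance from (3, -5) to the farthest point.
Squared distances: 65, 68, 13, 10, 52, 29.
Maximum is 68, attained at (1, 3).
r = √68 ≈ 8.25.

8.25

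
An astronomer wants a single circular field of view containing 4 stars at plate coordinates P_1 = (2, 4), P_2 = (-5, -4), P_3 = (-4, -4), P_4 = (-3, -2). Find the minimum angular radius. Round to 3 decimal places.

The minimum enclosing circle of a finite set is fixed by two of the points (as a diameter) or three (as a circumcircle).
The farthest pair is P_1–P_2 with squared distance 113. The circle on this segment as diameter has centre (-1.5, 0) and r² = 113/4 = 28.25.
Check P_3: distance² to centre = 22.25 ≤ 28.25, so it lies inside.
All remaining points lie in this disk, and no smaller disk contains both endpoints, so this is the minimum enclosing circle.
r = √(28.25) ≈ 5.315.

5.315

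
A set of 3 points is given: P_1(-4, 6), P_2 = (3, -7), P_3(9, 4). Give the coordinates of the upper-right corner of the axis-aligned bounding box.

x-range [-4, 9], y-range [-7, 6].
The upper-right corner is (9, 6).

(9, 6)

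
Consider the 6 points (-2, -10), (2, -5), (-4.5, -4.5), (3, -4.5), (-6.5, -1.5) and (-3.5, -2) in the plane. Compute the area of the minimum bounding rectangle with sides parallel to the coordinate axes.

80.75

x ranges over [-6.5, 3], width 9.5.
y ranges over [-10, -1.5], height 8.5.
Area = 9.5 × 8.5 = 80.75.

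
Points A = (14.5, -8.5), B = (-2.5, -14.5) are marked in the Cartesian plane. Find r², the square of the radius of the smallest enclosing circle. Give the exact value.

The smallest circle enclosing two points has them as diameter endpoints.
Centre = midpoint = (6, -11.5); r² = |AB|²/4 = 325/4 = 81.25.

81.25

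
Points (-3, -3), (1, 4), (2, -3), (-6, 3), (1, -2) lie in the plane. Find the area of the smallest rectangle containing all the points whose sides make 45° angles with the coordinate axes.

77

In coordinates u = x + y, v = x − y the rectangle is axis-aligned; the map (x,y)→(u,v) scales areas by 2.
u-values: -6, 5, -1, -3, -1; range = 5 − (-6) = 11.
v-values: 0, -3, 5, -9, 3; range = 5 − (-9) = 14.
Area = (11 × 14) / 2 = 77.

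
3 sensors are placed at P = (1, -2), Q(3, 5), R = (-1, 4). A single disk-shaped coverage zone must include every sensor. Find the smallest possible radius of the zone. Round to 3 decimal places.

Side lengths²: PQ² = 53, PR² = 40, QR² = 17.
Since PQ² = 53 < 40 + 17 = 57, the triangle is acute, so the smallest enclosing circle is the circumcircle.
Circumcentre = (45/26, 41/26), r² = 4505/338.
r = √(4505/338) ≈ 3.651.

3.651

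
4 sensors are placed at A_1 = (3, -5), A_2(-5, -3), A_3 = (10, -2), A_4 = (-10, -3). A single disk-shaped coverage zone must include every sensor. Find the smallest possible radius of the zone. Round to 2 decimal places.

A smallest enclosing disk is always determined by at most three of the input points on its boundary.
The farthest pair is A_3–A_4 with squared distance 401. The circle on this segment as diameter has centre (0, -2.5) and r² = 401/4 = 100.25.
Check A_1: distance² to centre = 15.25 ≤ 100.25, so it lies inside.
All remaining points lie in this disk, and no smaller disk contains both endpoints, so this is the minimum enclosing circle.
r = √(100.25) ≈ 10.01.

10.01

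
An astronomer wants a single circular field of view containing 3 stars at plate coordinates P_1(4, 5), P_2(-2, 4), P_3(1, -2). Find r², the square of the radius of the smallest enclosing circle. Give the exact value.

Side lengths²: P_1P_2² = 37, P_1P_3² = 58, P_2P_3² = 45.
Since P_1P_3² = 58 < 45 + 37 = 82, the triangle is acute, so the smallest enclosing circle is the circumcircle.
Circumcentre = (37/26, 51/26), r² = 5365/338.

5365/338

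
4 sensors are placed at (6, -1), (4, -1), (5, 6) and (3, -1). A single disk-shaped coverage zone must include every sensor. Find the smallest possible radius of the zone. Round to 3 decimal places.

By Welzl's lemma the MEC is supported by two points (diametrically opposite) or three points (on a circumcircle).
The minimum enclosing circle is determined by three boundary points: (6, -1), (5, 6), (3, -1).
Their circumcentre is (4.5, 33/14) with r² = 1325/98.
The farthest remaining point (4, -1) is at distance² 1129/98 ≤ 1325/98.
r = √(1325/98) ≈ 3.677.

3.677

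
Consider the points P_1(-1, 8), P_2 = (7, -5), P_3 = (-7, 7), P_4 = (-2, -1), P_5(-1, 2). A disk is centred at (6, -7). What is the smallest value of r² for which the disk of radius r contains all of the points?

The required radius is the distance from (6, -7) to the farthest point.
Squared distances: 274, 5, 365, 100, 130.
Maximum is 365, attained at P_3.

365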